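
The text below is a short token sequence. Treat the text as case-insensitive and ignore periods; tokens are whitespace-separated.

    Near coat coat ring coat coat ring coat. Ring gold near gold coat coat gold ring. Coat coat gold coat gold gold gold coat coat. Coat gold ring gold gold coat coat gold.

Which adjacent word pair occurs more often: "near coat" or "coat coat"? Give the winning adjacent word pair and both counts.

"near coat": 1 occurrence
"coat coat": 7 occurrences

"coat coat" (7 vs 1)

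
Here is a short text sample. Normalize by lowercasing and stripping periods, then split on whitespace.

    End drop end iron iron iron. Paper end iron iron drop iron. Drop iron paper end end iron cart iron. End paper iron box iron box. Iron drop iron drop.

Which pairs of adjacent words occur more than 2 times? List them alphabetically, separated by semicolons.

drop iron; end iron; iron drop; iron iron

Bigram counts meeting the condition (more than 2 times):
  drop iron: 3
  end iron: 3
  iron drop: 4
  iron iron: 3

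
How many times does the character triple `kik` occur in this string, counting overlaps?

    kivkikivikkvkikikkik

Sliding a length-3 window over the 20 characters (18 positions):
  position 4–6: kik
  position 13–15: kik
  position 15–17: kik
  position 18–20: kik

4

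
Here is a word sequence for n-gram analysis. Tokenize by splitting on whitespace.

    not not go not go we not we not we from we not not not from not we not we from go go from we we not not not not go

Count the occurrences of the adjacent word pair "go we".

1

Scanning the 30 overlapping bigram windows for "go we":
  position 5–6: go we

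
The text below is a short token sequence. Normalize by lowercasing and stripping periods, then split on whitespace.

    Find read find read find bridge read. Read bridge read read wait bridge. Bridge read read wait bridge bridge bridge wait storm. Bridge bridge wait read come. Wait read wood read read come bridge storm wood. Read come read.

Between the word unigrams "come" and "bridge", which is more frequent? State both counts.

"bridge" (10 vs 3)

"come": 3 occurrences
"bridge": 10 occurrences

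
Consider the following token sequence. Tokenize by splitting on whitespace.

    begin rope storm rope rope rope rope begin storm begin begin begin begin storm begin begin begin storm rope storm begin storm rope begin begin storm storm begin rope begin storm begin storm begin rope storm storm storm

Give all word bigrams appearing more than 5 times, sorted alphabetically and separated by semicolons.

Bigram counts meeting the condition (more than 5 times):
  begin begin: 6
  begin storm: 7
  storm begin: 6

begin begin; begin storm; storm begin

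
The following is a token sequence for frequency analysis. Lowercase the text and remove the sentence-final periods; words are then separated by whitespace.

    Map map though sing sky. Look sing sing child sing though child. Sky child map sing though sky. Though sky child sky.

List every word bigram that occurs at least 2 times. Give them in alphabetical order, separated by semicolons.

child sky; sing though; sky child; though sky

Bigram counts meeting the condition (at least 2 times):
  child sky: 2
  sing though: 2
  sky child: 2
  though sky: 2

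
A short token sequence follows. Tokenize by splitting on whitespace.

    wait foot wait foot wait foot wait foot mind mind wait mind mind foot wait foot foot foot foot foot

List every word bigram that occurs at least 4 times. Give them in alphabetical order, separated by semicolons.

foot foot; foot wait; wait foot

Bigram counts meeting the condition (at least 4 times):
  foot foot: 4
  foot wait: 4
  wait foot: 5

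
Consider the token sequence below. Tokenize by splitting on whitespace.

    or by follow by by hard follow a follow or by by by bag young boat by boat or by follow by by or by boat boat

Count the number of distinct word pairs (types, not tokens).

17

27 tokens → 26 bigram windows in total.
Repeated bigrams (each contributes count−1 duplicates):
  by by: 4
  or by: 4
  by boat: 2
  by follow: 2
  follow by: 2
9 duplicate windows → 26 − 9 = 17 distinct.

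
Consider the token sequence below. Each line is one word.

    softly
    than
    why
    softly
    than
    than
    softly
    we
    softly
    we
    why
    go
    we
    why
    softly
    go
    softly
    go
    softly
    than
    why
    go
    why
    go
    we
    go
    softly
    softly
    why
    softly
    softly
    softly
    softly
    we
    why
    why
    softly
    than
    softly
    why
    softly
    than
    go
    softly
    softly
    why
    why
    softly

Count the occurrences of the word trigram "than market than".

Scanning the 46 overlapping trigram windows for "than market than":
  (none found)

0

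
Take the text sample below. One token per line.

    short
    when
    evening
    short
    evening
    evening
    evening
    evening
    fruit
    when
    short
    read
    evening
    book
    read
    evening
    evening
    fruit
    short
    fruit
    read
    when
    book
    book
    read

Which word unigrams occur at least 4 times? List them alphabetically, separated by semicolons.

Unigram counts meeting the condition (at least 4 times):
  evening: 8
  read: 4
  short: 4

evening; read; short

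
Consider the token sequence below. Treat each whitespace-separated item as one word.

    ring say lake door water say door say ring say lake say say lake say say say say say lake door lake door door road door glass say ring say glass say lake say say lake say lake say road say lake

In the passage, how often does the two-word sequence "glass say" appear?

2

Scanning the 41 overlapping bigram windows for "glass say":
  position 27–28: glass say
  position 31–32: glass say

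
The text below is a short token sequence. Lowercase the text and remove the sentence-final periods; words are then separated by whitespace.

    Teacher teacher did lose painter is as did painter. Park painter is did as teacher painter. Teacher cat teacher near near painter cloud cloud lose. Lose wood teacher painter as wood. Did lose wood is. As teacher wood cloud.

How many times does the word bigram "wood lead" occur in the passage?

0

Scanning the 38 overlapping bigram windows for "wood lead":
  (none found)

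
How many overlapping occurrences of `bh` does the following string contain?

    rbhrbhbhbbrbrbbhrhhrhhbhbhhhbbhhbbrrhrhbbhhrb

8

Sliding a length-2 window over the 45 characters (44 positions):
  position 2–3: bh
  position 5–6: bh
  position 7–8: bh
  position 15–16: bh
  position 23–24: bh
  position 25–26: bh
  position 30–31: bh
  position 41–42: bh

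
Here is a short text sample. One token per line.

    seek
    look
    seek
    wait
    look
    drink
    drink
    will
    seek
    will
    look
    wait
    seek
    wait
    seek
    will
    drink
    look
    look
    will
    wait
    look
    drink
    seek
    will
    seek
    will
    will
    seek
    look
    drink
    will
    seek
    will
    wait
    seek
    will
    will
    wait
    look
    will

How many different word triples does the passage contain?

32

41 tokens → 39 trigram windows in total.
Repeated trigrams (each contributes count−1 duplicates):
  will seek will: 3
  drink will seek: 2
  seek will will: 2
  wait look drink: 2
  wait seek will: 2
  will wait look: 2
7 duplicate windows → 39 − 7 = 32 distinct.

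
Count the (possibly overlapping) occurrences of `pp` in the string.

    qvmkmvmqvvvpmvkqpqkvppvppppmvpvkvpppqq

Sliding a length-2 window over the 38 characters (37 positions):
  position 21–22: pp
  position 24–25: pp
  position 25–26: pp
  position 26–27: pp
  position 34–35: pp
  position 35–36: pp

6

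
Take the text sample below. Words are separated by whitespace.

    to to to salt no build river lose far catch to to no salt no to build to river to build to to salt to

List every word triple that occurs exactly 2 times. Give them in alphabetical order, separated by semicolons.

to build to; to to salt

Trigram counts meeting the condition (exactly 2 times):
  to build to: 2
  to to salt: 2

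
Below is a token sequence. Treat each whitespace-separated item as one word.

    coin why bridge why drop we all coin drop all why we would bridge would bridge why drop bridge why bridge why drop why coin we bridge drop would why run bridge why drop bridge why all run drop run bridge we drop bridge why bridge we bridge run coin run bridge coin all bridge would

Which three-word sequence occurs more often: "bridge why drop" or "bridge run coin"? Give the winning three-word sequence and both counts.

"bridge why drop": 4 occurrences
"bridge run coin": 1 occurrence

"bridge why drop" (4 vs 1)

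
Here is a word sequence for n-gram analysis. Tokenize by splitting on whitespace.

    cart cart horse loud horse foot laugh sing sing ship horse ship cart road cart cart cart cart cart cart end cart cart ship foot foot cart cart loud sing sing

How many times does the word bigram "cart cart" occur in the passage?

Scanning the 30 overlapping bigram windows for "cart cart":
  position 1–2: cart cart
  position 15–16: cart cart
  position 16–17: cart cart
  position 17–18: cart cart
  position 18–19: cart cart
  position 19–20: cart cart
  position 22–23: cart cart
  position 27–28: cart cart

8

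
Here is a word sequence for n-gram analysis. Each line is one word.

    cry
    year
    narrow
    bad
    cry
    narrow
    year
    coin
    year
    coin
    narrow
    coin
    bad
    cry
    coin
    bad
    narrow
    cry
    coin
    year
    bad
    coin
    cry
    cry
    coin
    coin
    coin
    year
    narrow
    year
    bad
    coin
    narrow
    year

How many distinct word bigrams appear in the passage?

34 tokens → 33 bigram windows in total.
Repeated bigrams (each contributes count−1 duplicates):
  coin year: 3
  cry coin: 3
  narrow year: 3
  bad coin: 2
  bad cry: 2
  coin bad: 2
  coin coin: 2
  coin narrow: 2
  … (3 more repeated)
14 duplicate windows → 33 − 14 = 19 distinct.

19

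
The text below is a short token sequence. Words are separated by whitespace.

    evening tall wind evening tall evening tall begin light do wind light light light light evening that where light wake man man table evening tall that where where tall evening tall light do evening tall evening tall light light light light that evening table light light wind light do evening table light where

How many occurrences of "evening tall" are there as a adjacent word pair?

7

Scanning the 52 overlapping bigram windows for "evening tall":
  position 1–2: evening tall
  position 4–5: evening tall
  position 6–7: evening tall
  position 24–25: evening tall
  position 30–31: evening tall
  position 34–35: evening tall
  position 36–37: evening tall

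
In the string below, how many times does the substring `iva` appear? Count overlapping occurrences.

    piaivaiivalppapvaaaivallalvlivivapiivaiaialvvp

5

Sliding a length-3 window over the 46 characters (44 positions):
  position 4–6: iva
  position 8–10: iva
  position 20–22: iva
  position 31–33: iva
  position 36–38: iva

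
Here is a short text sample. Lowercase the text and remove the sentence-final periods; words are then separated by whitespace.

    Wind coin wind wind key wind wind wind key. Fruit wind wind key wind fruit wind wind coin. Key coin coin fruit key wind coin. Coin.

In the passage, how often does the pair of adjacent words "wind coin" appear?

3

Scanning the 25 overlapping bigram windows for "wind coin":
  position 1–2: wind coin
  position 17–18: wind coin
  position 24–25: wind coin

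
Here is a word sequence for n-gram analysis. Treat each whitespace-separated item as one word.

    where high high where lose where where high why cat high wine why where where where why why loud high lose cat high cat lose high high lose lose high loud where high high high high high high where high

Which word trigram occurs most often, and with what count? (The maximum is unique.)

Trigram frequencies (highest first):
  high high high: 4
  where high high: 2
  high high where: 2
  high where lose: 1
  where lose where: 1
  lose where where: 1
  … (27 more, each ≤ 1)

"high high high", 4 times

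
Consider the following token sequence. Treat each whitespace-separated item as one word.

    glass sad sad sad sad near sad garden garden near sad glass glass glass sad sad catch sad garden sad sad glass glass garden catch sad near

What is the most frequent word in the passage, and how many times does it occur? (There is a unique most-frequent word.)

"sad", 12 times

Unigram frequencies (highest first):
  sad: 12
  glass: 6
  garden: 4
  near: 3
  catch: 2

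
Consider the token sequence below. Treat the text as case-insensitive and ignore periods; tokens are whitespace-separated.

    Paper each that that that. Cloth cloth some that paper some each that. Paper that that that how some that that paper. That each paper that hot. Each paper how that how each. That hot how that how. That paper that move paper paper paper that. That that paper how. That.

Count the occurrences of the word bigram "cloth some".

1

Scanning the 50 overlapping bigram windows for "cloth some":
  position 7–8: cloth some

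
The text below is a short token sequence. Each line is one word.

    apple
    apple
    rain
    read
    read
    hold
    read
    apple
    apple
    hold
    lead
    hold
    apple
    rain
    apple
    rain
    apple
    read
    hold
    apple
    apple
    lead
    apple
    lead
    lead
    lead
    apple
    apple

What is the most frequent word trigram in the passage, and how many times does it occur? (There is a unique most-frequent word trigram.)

"apple rain apple", 2 times

Trigram frequencies (highest first):
  apple rain apple: 2
  apple apple rain: 1
  apple rain read: 1
  rain read read: 1
  read read hold: 1
  read hold read: 1
  … (19 more, each ≤ 1)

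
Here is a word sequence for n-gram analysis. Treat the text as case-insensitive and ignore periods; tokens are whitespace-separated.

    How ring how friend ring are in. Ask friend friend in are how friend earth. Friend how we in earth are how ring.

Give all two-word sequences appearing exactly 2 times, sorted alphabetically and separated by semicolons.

Bigram counts meeting the condition (exactly 2 times):
  are how: 2
  how friend: 2
  how ring: 2

are how; how friend; how ring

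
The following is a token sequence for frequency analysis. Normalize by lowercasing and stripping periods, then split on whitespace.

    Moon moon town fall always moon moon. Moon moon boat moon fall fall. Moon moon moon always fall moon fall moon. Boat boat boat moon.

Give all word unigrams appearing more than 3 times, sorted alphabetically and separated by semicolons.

Unigram counts meeting the condition (more than 3 times):
  boat: 4
  fall: 5
  moon: 13

boat; fall; moon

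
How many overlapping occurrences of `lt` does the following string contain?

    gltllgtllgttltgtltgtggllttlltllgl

Sliding a length-2 window over the 33 characters (32 positions):
  position 2–3: lt
  position 13–14: lt
  position 17–18: lt
  position 24–25: lt
  position 28–29: lt

5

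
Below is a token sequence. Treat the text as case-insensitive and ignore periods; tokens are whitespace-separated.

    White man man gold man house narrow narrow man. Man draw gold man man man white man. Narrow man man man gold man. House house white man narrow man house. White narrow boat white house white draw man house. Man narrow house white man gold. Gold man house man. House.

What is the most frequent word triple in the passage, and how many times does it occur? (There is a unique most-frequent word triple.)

Trigram frequencies (highest first):
  gold man house: 3
  man man gold: 2
  man gold man: 2
  narrow man man: 2
  man man man: 2
  white man narrow: 2
  … (32 more, each ≤ 2)

"gold man house", 3 times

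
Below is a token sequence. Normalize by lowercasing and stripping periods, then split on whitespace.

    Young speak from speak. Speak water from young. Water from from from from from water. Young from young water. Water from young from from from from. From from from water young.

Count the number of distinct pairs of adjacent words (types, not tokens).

13

31 tokens → 30 bigram windows in total.
Repeated bigrams (each contributes count−1 duplicates):
  from from: 10
  from young: 3
  water from: 3
  from water: 2
  water young: 2
  young from: 2
  young water: 2
17 duplicate windows → 30 − 17 = 13 distinct.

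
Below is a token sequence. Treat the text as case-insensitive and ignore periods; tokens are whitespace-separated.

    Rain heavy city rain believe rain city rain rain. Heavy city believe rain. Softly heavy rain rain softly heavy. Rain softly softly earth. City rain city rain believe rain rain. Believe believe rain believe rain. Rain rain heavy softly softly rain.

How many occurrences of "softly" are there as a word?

6

Scanning the 41 tokens for "softly":
  position 14: softly
  position 18: softly
  position 21: softly
  position 22: softly
  position 39: softly
  position 40: softly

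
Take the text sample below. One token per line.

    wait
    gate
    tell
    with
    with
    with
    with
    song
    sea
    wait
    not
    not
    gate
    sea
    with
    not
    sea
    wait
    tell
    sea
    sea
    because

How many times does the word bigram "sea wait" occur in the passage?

Scanning the 21 overlapping bigram windows for "sea wait":
  position 9–10: sea wait
  position 17–18: sea wait

2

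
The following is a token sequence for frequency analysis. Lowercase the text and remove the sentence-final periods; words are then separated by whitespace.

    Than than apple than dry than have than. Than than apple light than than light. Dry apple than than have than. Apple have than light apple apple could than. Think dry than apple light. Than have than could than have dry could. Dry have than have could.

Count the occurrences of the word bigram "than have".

Scanning the 46 overlapping bigram windows for "than have":
  position 6–7: than have
  position 19–20: than have
  position 35–36: than have
  position 39–40: than have
  position 45–46: than have

5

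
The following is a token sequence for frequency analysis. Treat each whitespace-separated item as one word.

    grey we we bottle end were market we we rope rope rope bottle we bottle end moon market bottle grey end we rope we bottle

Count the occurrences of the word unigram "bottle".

Scanning the 25 tokens for "bottle":
  position 4: bottle
  position 13: bottle
  position 15: bottle
  position 19: bottle
  position 25: bottle

5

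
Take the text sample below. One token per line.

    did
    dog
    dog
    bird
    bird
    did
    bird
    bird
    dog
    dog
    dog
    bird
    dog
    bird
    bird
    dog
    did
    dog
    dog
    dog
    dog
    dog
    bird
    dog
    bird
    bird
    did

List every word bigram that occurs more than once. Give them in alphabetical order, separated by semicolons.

bird bird; bird did; bird dog; did dog; dog bird; dog dog

Bigram counts meeting the condition (more than once):
  bird bird: 4
  bird did: 2
  bird dog: 4
  did dog: 2
  dog bird: 5
  dog dog: 7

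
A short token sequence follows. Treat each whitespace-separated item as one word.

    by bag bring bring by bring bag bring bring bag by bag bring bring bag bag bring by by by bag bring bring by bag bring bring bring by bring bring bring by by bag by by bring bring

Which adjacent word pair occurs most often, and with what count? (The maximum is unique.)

"bring bring", 9 times

Bigram frequencies (highest first):
  bring bring: 9
  bag bring: 6
  by bag: 5
  bring by: 5
  by by: 4
  by bring: 3
  … (3 more, each ≤ 3)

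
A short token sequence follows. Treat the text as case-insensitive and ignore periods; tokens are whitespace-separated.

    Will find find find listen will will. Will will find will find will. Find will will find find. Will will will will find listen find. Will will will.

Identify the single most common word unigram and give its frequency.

"will", 16 times

Unigram frequencies (highest first):
  will: 16
  find: 10
  listen: 2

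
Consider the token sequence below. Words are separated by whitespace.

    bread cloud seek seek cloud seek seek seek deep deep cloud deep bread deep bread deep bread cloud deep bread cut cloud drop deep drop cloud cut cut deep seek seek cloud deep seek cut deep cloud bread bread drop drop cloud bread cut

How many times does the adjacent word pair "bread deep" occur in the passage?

Scanning the 43 overlapping bigram windows for "bread deep":
  position 13–14: bread deep
  position 15–16: bread deep

2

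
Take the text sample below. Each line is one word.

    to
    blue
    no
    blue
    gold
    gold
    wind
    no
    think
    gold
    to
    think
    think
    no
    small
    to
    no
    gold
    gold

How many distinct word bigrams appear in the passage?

19 tokens → 18 bigram windows in total.
Repeated bigrams (each contributes count−1 duplicates):
  gold gold: 2
1 duplicate windows → 18 − 1 = 17 distinct.

17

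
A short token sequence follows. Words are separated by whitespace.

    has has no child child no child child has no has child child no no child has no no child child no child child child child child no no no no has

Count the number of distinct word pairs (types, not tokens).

32 tokens → 31 bigram windows in total.
Repeated bigrams (each contributes count−1 duplicates):
  child child: 8
  no child: 5
  no no: 5
  child no: 4
  has no: 3
  child has: 2
  no has: 2
22 duplicate windows → 31 − 22 = 9 distinct.

9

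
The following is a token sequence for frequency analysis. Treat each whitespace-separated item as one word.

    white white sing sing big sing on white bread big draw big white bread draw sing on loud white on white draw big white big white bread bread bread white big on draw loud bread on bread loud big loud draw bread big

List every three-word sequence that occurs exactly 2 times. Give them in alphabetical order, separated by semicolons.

Trigram counts meeting the condition (exactly 2 times):
  big white bread: 2
  draw big white: 2

big white bread; draw big white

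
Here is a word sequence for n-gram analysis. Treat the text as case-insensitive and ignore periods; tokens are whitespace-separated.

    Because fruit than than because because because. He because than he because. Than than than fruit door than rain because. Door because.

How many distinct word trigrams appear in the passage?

19

22 tokens → 20 trigram windows in total.
Repeated trigrams (each contributes count−1 duplicates):
  he because than: 2
1 duplicate windows → 20 − 1 = 19 distinct.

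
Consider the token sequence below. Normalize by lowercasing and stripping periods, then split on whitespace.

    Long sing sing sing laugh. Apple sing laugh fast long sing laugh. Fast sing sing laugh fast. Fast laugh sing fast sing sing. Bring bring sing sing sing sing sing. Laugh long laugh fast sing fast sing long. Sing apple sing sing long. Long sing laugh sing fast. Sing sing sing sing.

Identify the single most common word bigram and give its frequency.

Bigram frequencies (highest first):
  sing sing: 12
  sing laugh: 6
  fast sing: 5
  long sing: 4
  laugh fast: 4
  sing fast: 3
  … (14 more, each ≤ 2)

"sing sing", 12 times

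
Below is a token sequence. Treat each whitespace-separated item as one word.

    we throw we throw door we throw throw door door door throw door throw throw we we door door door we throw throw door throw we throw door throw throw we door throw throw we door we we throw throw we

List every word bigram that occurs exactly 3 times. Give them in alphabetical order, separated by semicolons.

Bigram counts meeting the condition (exactly 3 times):
  door we: 3
  we door: 3

door we; we door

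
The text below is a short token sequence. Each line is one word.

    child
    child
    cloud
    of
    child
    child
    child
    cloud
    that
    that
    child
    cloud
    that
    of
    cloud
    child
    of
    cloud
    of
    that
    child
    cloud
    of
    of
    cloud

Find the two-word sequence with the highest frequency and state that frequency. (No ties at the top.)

Bigram frequencies (highest first):
  child cloud: 4
  child child: 3
  cloud of: 3
  of cloud: 3
  cloud that: 2
  that child: 2
  … (7 more, each ≤ 1)

"child cloud", 4 times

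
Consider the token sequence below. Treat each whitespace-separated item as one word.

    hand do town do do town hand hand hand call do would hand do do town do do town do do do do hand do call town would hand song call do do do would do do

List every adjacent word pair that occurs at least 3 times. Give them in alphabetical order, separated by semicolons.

do do; do town; hand do; town do

Bigram counts meeting the condition (at least 3 times):
  do do: 9
  do town: 4
  hand do: 3
  town do: 3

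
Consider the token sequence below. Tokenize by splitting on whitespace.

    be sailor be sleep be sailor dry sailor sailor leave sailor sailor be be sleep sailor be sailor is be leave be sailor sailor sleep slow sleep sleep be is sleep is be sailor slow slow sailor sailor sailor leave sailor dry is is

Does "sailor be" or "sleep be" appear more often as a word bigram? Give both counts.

"sailor be" (3 vs 2)

"sailor be": 3 occurrences
"sleep be": 2 occurrences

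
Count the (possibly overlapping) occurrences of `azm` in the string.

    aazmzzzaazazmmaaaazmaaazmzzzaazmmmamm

5

Sliding a length-3 window over the 37 characters (35 positions):
  position 2–4: azm
  position 11–13: azm
  position 18–20: azm
  position 23–25: azm
  position 30–32: azm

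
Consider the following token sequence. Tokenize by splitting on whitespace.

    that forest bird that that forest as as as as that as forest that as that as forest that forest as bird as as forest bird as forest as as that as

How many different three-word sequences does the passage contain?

32 tokens → 30 trigram windows in total.
Repeated trigrams (each contributes count−1 duplicates):
  as that as: 3
  as as as: 2
  as as that: 2
  as forest that: 2
  forest as as: 2
  that as forest: 2
  that forest as: 2
8 duplicate windows → 30 − 8 = 22 distinct.

22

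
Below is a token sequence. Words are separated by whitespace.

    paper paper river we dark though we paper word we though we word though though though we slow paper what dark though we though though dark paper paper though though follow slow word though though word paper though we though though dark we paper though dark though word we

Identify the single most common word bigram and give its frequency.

"though though", 6 times

Bigram frequencies (highest first):
  though though: 6
  though we: 5
  dark though: 3
  we though: 3
  though dark: 3
  paper though: 3
  … (20 more, each ≤ 2)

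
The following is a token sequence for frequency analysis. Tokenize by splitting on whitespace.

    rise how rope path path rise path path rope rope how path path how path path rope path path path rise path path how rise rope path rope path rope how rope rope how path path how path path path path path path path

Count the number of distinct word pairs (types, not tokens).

13

44 tokens → 43 bigram windows in total.
Repeated bigrams (each contributes count−1 duplicates):
  path path: 14
  how path: 4
  path rope: 4
  rope path: 4
  path how: 3
  rope how: 3
  how rope: 2
  path rise: 2
  … (2 more repeated)
30 duplicate windows → 43 − 30 = 13 distinct.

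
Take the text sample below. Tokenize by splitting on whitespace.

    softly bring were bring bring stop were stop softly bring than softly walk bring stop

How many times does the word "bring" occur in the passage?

Scanning the 15 tokens for "bring":
  position 2: bring
  position 4: bring
  position 5: bring
  position 10: bring
  position 14: bring

5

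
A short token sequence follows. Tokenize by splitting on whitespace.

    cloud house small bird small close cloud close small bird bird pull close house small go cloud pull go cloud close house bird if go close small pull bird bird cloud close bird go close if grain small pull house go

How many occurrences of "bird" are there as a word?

7

Scanning the 41 tokens for "bird":
  position 4: bird
  position 10: bird
  position 11: bird
  position 23: bird
  position 29: bird
  position 30: bird
  position 33: bird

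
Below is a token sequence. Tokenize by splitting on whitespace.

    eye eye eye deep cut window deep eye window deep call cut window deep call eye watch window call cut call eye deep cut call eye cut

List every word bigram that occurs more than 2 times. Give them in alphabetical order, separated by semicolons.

Bigram counts meeting the condition (more than 2 times):
  call eye: 3
  window deep: 3

call eye; window deep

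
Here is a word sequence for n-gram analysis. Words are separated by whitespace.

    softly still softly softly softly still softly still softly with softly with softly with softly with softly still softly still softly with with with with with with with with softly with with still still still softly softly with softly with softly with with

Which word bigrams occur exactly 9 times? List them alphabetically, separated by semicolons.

Bigram counts meeting the condition (exactly 9 times):
  softly with: 9
  with with: 9

softly with; with with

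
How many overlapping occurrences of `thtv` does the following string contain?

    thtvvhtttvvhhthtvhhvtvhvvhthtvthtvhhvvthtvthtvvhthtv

Sliding a length-4 window over the 52 characters (49 positions):
  position 1–4: thtv
  position 14–17: thtv
  position 27–30: thtv
  position 31–34: thtv
  position 39–42: thtv
  position 43–46: thtv
  position 49–52: thtv

7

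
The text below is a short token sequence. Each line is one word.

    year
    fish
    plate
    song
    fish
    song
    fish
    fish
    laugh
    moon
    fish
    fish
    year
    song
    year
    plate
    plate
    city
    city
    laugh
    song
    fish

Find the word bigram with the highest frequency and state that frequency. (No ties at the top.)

Bigram frequencies (highest first):
  song fish: 3
  fish fish: 2
  year fish: 1
  fish plate: 1
  plate song: 1
  fish song: 1
  … (12 more, each ≤ 1)

"song fish", 3 times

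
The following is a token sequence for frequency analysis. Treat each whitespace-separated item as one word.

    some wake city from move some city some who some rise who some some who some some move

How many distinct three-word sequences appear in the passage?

14

18 tokens → 16 trigram windows in total.
Repeated trigrams (each contributes count−1 duplicates):
  some who some: 2
  who some some: 2
2 duplicate windows → 16 − 2 = 14 distinct.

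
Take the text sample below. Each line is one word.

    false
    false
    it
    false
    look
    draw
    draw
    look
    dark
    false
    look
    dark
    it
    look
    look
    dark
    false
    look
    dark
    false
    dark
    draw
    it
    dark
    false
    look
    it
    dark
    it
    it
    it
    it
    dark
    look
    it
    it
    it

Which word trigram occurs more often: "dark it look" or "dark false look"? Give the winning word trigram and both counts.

"dark false look" (3 vs 1)

"dark it look": 1 occurrence
"dark false look": 3 occurrences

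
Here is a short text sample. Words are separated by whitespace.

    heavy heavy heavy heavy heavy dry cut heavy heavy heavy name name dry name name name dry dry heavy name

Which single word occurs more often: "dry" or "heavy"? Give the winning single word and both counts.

"heavy" (9 vs 4)

"dry": 4 occurrences
"heavy": 9 occurrences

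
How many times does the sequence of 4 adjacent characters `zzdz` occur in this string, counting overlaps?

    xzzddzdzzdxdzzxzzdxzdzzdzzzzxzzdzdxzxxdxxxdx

Sliding a length-4 window over the 44 characters (41 positions):
  position 22–25: zzdz
  position 30–33: zzdz

2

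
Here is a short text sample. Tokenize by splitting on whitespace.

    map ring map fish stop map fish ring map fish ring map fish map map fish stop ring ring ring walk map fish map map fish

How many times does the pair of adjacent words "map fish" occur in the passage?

Scanning the 25 overlapping bigram windows for "map fish":
  position 3–4: map fish
  position 6–7: map fish
  position 9–10: map fish
  position 12–13: map fish
  position 15–16: map fish
  position 22–23: map fish
  position 25–26: map fish

7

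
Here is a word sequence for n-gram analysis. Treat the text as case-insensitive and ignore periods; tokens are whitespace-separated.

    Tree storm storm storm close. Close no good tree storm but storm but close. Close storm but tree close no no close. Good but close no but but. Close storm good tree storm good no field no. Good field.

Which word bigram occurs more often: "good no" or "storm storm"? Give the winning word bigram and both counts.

"good no": 1 occurrence
"storm storm": 2 occurrences

"storm storm" (2 vs 1)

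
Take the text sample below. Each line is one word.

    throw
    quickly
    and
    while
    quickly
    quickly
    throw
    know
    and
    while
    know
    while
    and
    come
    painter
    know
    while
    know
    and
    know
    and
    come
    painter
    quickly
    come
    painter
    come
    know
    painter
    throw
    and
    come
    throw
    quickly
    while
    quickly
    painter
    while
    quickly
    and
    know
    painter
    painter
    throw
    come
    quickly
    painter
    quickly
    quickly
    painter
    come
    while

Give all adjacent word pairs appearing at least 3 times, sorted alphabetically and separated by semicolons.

and come; come painter; know and; quickly painter; while quickly

Bigram counts meeting the condition (at least 3 times):
  and come: 3
  come painter: 3
  know and: 3
  quickly painter: 3
  while quickly: 3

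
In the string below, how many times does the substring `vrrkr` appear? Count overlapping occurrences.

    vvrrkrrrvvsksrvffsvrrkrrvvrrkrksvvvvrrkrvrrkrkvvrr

5

Sliding a length-5 window over the 50 characters (46 positions):
  position 2–6: vrrkr
  position 19–23: vrrkr
  position 26–30: vrrkr
  position 36–40: vrrkr
  position 41–45: vrrkr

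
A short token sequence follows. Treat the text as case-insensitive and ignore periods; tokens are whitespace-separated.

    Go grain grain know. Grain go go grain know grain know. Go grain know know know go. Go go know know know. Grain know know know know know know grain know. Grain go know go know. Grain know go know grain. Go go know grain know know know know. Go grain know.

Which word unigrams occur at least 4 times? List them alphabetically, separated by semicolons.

go; grain; know

Unigram counts meeting the condition (at least 4 times):
  go: 13
  grain: 13
  know: 26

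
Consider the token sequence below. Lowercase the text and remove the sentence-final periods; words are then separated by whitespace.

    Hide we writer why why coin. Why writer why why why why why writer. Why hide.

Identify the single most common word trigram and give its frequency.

"why why why", 3 times

Trigram frequencies (highest first):
  why why why: 3
  writer why why: 2
  why writer why: 2
  hide we writer: 1
  we writer why: 1
  why why coin: 1
  … (4 more, each ≤ 1)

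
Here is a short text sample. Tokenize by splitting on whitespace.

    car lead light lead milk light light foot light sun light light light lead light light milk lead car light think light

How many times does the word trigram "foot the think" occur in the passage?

0

Scanning the 20 overlapping trigram windows for "foot the think":
  (none found)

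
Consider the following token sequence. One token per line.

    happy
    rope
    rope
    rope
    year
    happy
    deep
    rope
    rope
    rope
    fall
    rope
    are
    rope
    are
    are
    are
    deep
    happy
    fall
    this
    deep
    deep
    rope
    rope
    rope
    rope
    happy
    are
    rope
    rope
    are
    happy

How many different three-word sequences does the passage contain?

27

33 tokens → 31 trigram windows in total.
Repeated trigrams (each contributes count−1 duplicates):
  rope rope rope: 4
  deep rope rope: 2
4 duplicate windows → 31 − 4 = 27 distinct.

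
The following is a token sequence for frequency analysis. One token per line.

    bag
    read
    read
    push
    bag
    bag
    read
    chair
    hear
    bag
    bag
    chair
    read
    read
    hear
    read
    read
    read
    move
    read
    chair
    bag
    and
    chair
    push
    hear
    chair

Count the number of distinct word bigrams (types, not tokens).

20

27 tokens → 26 bigram windows in total.
Repeated bigrams (each contributes count−1 duplicates):
  read read: 4
  bag bag: 2
  bag read: 2
  read chair: 2
6 duplicate windows → 26 − 6 = 20 distinct.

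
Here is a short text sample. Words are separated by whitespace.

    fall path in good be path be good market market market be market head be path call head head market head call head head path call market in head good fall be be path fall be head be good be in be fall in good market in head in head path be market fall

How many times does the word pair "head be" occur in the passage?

2

Scanning the 53 overlapping bigram windows for "head be":
  position 14–15: head be
  position 37–38: head be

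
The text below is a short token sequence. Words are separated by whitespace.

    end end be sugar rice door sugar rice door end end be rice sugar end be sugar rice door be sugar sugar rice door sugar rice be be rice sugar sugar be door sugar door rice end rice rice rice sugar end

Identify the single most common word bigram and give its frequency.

"sugar rice", 5 times

Bigram frequencies (highest first):
  sugar rice: 5
  rice door: 4
  end be: 3
  be sugar: 3
  door sugar: 3
  rice sugar: 3
  … (15 more, each ≤ 2)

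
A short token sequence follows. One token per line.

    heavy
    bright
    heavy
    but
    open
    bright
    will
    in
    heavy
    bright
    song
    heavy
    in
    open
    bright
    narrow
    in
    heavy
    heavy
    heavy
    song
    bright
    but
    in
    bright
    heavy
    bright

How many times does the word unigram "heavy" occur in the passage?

Scanning the 27 tokens for "heavy":
  position 1: heavy
  position 3: heavy
  position 9: heavy
  position 12: heavy
  position 18: heavy
  position 19: heavy
  position 20: heavy
  position 26: heavy

8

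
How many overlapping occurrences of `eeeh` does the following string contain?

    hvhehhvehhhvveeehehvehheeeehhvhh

Sliding a length-4 window over the 32 characters (29 positions):
  position 14–17: eeeh
  position 25–28: eeeh

2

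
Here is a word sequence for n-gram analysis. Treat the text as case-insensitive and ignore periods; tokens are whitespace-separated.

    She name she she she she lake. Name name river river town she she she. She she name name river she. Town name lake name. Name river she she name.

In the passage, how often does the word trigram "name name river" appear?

3

Scanning the 28 overlapping trigram windows for "name name river":
  position 8–10: name name river
  position 18–20: name name river
  position 25–27: name name river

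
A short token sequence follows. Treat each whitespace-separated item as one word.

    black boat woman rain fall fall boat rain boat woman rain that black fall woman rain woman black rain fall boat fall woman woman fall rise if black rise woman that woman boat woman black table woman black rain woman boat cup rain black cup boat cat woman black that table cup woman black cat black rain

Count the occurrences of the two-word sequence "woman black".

Scanning the 56 overlapping bigram windows for "woman black":
  position 17–18: woman black
  position 34–35: woman black
  position 37–38: woman black
  position 48–49: woman black
  position 53–54: woman black

5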